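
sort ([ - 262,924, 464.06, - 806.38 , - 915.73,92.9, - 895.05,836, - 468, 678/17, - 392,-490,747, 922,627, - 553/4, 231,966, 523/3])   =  [ - 915.73, - 895.05,-806.38,-490, - 468 ,-392, - 262, - 553/4,678/17,92.9, 523/3,231, 464.06,627,747 , 836, 922,924,966 ] 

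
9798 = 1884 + 7914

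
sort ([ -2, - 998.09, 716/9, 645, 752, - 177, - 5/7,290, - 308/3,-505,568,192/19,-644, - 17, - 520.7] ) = [ - 998.09, - 644,- 520.7, - 505, - 177, - 308/3, - 17, - 2,  -  5/7,192/19,716/9, 290, 568,645,752 ] 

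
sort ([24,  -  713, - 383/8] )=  [ -713,-383/8,24]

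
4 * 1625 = 6500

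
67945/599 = 67945/599 = 113.43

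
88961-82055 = 6906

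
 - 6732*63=  -  424116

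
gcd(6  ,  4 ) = 2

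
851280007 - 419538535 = 431741472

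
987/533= 987/533  =  1.85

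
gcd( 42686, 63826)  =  14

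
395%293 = 102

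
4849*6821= 33075029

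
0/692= 0 = 0.00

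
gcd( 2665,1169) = 1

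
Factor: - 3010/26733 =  - 430/3819 = -  2^1 *3^( - 1 )*  5^1*19^( - 1)*43^1*67^ ( - 1)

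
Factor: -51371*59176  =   - 3039930296  =  -  2^3 * 13^1*47^1* 569^1*1093^1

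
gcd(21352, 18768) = 136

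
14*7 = 98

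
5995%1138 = 305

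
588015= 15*39201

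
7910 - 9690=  - 1780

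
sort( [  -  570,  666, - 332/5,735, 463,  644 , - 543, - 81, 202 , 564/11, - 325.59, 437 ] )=[ - 570, - 543, - 325.59,-81, - 332/5 , 564/11,202, 437, 463,  644,  666,735] 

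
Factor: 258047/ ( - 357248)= -2^( - 7 ) *83^1*2791^( - 1)*3109^1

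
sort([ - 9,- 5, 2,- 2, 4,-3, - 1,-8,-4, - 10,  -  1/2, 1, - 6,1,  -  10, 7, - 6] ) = [ - 10 , - 10,- 9, - 8,-6, - 6,  -  5, - 4, - 3, - 2,  -  1, - 1/2, 1, 1, 2, 4  ,  7 ]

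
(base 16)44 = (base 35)1x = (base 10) 68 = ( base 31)26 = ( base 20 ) 38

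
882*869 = 766458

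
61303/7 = 8757 + 4/7 = 8757.57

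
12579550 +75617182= 88196732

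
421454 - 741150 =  - 319696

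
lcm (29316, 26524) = 557004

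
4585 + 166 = 4751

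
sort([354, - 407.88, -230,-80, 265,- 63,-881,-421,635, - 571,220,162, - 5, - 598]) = [-881,-598,-571, - 421, - 407.88, - 230, - 80,-63, - 5,162,  220,265,  354, 635 ] 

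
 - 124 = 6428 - 6552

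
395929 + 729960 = 1125889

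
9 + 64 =73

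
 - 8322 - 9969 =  - 18291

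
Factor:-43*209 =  - 8987 = - 11^1*19^1*43^1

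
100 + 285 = 385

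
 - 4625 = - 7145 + 2520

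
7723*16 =123568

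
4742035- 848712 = 3893323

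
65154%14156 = 8530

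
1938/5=387+3/5 = 387.60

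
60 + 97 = 157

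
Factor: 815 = 5^1*163^1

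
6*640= 3840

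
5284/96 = 55 + 1/24 = 55.04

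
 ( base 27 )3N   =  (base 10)104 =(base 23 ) 4C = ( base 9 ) 125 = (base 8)150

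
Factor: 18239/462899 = 13^1*23^1 *61^1*462899^ ( - 1)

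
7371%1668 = 699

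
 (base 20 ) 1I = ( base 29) 19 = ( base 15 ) 28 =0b100110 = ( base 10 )38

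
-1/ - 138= 1/138 = 0.01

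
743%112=71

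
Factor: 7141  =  37^1*193^1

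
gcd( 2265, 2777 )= 1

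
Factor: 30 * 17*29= 14790 = 2^1*3^1*5^1 * 17^1*29^1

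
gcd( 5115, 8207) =1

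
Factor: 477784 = 2^3*59723^1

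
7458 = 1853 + 5605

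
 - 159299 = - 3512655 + 3353356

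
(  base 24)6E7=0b111011010111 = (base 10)3799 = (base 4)323113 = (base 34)39P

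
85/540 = 17/108 = 0.16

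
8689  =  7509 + 1180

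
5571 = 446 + 5125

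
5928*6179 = 36629112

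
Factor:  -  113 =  - 113^1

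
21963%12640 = 9323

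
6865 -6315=550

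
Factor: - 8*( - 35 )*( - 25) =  - 2^3 *5^3*7^1 = - 7000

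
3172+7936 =11108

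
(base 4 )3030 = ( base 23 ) 8K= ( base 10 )204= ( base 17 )C0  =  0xcc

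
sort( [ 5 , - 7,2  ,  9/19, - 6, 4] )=[ - 7, - 6,9/19,2,4,5 ] 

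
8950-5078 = 3872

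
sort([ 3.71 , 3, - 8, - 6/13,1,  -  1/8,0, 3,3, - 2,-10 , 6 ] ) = [  -  10, - 8, -2, - 6/13 , - 1/8, 0 , 1, 3,  3,3,3.71, 6 ]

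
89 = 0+89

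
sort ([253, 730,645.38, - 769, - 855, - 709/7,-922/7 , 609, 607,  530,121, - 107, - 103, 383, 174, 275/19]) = [-855, - 769,- 922/7,-107, - 103,-709/7,275/19,  121,  174,  253, 383 , 530,607, 609,  645.38, 730]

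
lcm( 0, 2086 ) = 0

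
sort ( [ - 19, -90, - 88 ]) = [ - 90, - 88, - 19 ] 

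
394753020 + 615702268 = 1010455288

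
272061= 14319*19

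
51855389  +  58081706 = 109937095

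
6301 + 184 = 6485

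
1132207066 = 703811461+428395605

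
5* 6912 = 34560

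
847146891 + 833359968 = 1680506859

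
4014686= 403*9962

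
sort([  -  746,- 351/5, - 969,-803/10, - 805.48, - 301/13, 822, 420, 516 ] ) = [ - 969,  -  805.48,-746, - 803/10,- 351/5,  -  301/13,420, 516, 822 ]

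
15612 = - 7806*( - 2)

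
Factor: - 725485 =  - 5^1*373^1 *389^1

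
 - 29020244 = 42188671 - 71208915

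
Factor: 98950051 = 98950051^1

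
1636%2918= 1636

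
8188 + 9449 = 17637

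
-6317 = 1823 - 8140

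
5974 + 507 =6481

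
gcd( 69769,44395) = 1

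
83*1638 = 135954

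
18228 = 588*31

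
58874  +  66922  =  125796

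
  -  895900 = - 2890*310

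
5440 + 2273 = 7713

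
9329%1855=54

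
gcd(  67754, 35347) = 1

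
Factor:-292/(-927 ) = 2^2*3^ (  -  2)*73^1 * 103^( - 1) 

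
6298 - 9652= - 3354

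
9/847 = 9/847= 0.01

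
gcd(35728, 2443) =7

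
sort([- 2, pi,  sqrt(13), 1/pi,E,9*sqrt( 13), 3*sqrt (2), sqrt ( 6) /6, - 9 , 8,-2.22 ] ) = [ - 9, - 2.22 ,- 2,1/pi,sqrt(6) /6 , E, pi, sqrt( 13),  3*sqrt(2),8,9*sqrt ( 13)]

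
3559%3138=421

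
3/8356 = 3/8356 = 0.00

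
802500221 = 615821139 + 186679082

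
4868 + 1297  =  6165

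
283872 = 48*5914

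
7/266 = 1/38 = 0.03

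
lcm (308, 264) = 1848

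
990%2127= 990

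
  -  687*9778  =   - 6717486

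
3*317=951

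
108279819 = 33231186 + 75048633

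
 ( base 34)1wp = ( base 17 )7E8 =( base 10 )2269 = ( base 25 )3FJ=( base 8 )4335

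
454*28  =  12712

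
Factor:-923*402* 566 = - 210012036 = - 2^2*3^1 * 13^1 * 67^1*71^1*283^1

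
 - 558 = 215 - 773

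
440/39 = 11 + 11/39  =  11.28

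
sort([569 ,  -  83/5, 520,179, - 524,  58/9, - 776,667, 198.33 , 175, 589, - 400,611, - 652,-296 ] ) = [ - 776 , - 652 , - 524, - 400, - 296, - 83/5,58/9,175 , 179,198.33, 520, 569, 589, 611, 667]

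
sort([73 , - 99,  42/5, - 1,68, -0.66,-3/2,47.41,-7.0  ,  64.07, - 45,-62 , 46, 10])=[ - 99, - 62, - 45, - 7.0, - 3/2,-1, - 0.66,42/5,10,46,47.41,64.07, 68, 73]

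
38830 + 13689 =52519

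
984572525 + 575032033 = 1559604558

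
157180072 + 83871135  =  241051207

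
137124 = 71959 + 65165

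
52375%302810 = 52375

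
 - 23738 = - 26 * 913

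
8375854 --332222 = 8708076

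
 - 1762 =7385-9147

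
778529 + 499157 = 1277686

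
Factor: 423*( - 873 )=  - 369279 = -3^4*47^1*97^1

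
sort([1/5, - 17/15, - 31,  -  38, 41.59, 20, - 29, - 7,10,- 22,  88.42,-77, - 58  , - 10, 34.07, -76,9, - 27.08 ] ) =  [ -77, - 76, -58 , - 38,- 31, - 29,-27.08, - 22,  -  10, - 7, - 17/15 , 1/5, 9 , 10 , 20,34.07 , 41.59,88.42 ]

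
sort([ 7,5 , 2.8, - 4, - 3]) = [ - 4, - 3,2.8,5,7 ]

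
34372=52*661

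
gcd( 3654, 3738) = 42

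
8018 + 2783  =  10801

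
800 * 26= 20800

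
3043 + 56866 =59909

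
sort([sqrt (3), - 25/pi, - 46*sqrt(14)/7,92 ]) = [ - 46*sqrt (14)/7, - 25/pi,sqrt(3),92 ]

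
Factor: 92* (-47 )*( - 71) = 307004 = 2^2 * 23^1 *47^1*71^1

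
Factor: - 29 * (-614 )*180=3205080= 2^3*3^2*5^1*29^1 * 307^1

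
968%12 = 8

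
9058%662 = 452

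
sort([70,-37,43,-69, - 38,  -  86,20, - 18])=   [ - 86, -69, - 38, - 37,  -  18, 20,43,70]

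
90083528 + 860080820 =950164348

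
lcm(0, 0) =0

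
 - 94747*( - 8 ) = 757976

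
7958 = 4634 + 3324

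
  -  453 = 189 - 642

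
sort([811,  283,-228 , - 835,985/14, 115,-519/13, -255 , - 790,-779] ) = [-835, - 790,  -  779, - 255, - 228, -519/13,985/14, 115 , 283, 811 ] 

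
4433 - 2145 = 2288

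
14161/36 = 393 + 13/36 = 393.36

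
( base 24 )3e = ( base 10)86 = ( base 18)4E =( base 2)1010110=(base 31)2O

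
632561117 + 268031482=900592599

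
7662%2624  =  2414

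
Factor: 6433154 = 2^1 * 7^1 * 13^2*2719^1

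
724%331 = 62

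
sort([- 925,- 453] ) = [ - 925 ,-453 ]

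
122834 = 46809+76025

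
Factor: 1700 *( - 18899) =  - 2^2 * 5^2*17^1*18899^1 = - 32128300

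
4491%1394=309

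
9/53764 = 9/53764=0.00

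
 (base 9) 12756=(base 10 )8637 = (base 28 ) b0d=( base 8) 20675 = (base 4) 2012331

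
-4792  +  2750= - 2042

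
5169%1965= 1239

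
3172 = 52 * 61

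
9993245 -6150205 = 3843040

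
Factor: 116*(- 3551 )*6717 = -2^2*3^1 * 29^1*53^1*67^1*2239^1 = -2766839772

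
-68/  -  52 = 17/13 =1.31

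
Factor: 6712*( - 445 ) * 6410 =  - 19145644400 = -2^4*5^2*89^1*641^1*839^1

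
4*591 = 2364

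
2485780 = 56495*44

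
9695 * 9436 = 91482020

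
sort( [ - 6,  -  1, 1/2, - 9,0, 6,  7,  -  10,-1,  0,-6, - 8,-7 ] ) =[-10, - 9, - 8, - 7,-6, - 6, - 1 , - 1, 0,  0, 1/2, 6, 7 ] 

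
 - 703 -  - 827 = 124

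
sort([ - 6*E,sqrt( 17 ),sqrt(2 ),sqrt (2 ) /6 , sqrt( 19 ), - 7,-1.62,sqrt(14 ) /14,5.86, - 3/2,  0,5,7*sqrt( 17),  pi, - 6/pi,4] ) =[ - 6*E, - 7, - 6/pi, - 1.62, - 3/2, 0,sqrt( 2) /6, sqrt( 14)/14,sqrt (2),  pi, 4,sqrt( 17 ),sqrt(19 ), 5, 5.86,7*sqrt( 17 )]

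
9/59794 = 9/59794=0.00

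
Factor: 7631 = 13^1*587^1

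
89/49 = 89/49  =  1.82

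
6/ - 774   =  -1 + 128/129  =  - 0.01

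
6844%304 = 156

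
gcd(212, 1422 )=2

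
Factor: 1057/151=7 = 7^1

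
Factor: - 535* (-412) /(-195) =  -2^2*3^(-1)*13^( - 1)*103^1*107^1 = - 44084/39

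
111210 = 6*18535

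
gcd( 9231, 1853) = 17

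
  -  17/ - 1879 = 17/1879 = 0.01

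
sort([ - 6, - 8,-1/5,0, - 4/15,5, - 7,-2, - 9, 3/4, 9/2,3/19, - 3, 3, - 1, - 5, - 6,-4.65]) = [  -  9, - 8, - 7, - 6, - 6, - 5,-4.65,- 3, -2, - 1,  -  4/15,-1/5, 0,3/19,3/4, 3,9/2, 5]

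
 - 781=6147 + -6928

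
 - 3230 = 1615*(-2 )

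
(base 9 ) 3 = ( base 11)3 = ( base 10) 3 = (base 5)3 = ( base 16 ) 3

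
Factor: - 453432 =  - 2^3 * 3^1*7^1*2699^1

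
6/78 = 1/13 = 0.08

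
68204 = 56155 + 12049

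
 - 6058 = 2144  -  8202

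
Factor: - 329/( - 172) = 2^( - 2)*7^1*43^( - 1)*47^1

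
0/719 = 0=0.00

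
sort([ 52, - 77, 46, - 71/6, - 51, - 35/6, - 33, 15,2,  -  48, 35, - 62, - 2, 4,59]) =[ - 77, - 62, - 51, - 48, - 33, - 71/6, - 35/6, - 2, 2, 4, 15,  35  ,  46,52,  59]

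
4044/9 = 449 + 1/3 = 449.33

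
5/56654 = 5/56654 = 0.00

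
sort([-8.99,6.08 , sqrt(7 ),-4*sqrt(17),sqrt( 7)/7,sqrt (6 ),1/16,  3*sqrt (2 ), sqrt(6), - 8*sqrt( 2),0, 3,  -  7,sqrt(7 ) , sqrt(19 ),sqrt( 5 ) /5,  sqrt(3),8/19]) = [-4*sqrt(17 ),-8*sqrt(2 ),- 8.99, - 7, 0, 1/16,sqrt(7 ) /7,8/19,sqrt( 5)/5, sqrt(3),sqrt(6),sqrt(6), sqrt (7 ),sqrt(7),  3,3*sqrt( 2 ),sqrt( 19),6.08]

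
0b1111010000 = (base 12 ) 694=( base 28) 16o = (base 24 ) 1gg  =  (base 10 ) 976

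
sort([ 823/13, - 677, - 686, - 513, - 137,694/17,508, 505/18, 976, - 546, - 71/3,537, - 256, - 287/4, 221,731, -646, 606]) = [ - 686, - 677, - 646, - 546, - 513, - 256, - 137, - 287/4, - 71/3, 505/18, 694/17, 823/13,  221,508, 537,  606, 731, 976 ]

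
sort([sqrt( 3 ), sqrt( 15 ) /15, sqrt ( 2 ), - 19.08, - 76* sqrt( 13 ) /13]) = [ - 76 * sqrt( 13)/13, - 19.08,sqrt(15 )/15,sqrt(2),sqrt( 3 )]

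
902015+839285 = 1741300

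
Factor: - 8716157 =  - 1451^1*6007^1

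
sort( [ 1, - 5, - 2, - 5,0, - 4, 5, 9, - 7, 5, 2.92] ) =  [ - 7, - 5, - 5, - 4,- 2, 0, 1,2.92, 5, 5, 9 ] 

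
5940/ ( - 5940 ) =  - 1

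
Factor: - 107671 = - 107671^1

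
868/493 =868/493  =  1.76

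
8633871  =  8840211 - 206340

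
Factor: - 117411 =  - 3^1*7^1*5591^1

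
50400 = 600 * 84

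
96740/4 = 24185 = 24185.00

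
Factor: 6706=2^1*7^1*479^1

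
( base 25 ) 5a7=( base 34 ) 2vg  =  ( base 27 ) 4H7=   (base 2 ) 110100110110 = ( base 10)3382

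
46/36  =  23/18= 1.28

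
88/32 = 2 + 3/4 = 2.75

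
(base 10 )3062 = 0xBF6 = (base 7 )11633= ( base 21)6JH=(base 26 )4DK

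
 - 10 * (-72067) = 720670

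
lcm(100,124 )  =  3100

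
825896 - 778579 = 47317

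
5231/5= 1046 + 1/5  =  1046.20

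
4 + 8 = 12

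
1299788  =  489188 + 810600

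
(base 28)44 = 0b1110100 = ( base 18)68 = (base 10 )116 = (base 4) 1310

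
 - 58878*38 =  - 2237364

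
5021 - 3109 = 1912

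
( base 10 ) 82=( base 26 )34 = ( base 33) 2g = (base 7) 145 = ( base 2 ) 1010010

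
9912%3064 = 720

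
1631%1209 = 422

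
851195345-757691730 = 93503615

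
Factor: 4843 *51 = 3^1*17^1 * 29^1*167^1=246993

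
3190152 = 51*62552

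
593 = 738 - 145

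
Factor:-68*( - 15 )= 1020 = 2^2*3^1*5^1*17^1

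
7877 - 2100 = 5777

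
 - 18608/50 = -9304/25 = -372.16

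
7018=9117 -2099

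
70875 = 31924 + 38951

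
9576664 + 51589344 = 61166008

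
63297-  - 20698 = 83995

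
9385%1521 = 259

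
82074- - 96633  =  178707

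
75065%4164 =113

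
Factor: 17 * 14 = 2^1*7^1*17^1=238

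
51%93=51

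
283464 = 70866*4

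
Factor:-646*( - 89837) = 2^1*11^1 *17^1 * 19^1 * 8167^1 = 58034702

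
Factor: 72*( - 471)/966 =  - 2^2*  3^2*7^( - 1)*23^( - 1 )*157^1 =- 5652/161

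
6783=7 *969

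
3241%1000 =241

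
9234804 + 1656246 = 10891050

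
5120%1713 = 1694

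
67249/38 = 67249/38 = 1769.71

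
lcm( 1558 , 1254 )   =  51414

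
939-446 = 493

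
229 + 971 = 1200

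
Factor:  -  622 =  - 2^1*311^1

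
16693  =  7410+9283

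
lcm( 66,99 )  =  198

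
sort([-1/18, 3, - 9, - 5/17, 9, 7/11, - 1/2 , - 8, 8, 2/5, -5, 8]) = [ - 9,  -  8 ,-5, - 1/2,-5/17, - 1/18, 2/5, 7/11, 3,8, 8, 9]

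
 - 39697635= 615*( - 64549)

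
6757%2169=250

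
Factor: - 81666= - 2^1 * 3^2*13^1*349^1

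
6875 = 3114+3761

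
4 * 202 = 808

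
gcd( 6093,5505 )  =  3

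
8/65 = 8/65 = 0.12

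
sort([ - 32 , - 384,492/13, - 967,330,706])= [- 967 ,-384, - 32 , 492/13, 330,  706 ] 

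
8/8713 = 8/8713 = 0.00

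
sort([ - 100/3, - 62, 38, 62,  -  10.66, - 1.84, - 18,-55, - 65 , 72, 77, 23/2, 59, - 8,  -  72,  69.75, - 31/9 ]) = [- 72,- 65, - 62,-55, - 100/3, - 18,  -  10.66, - 8, - 31/9,-1.84,23/2,38,59, 62,69.75,72, 77 ]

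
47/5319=47/5319 = 0.01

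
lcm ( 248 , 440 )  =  13640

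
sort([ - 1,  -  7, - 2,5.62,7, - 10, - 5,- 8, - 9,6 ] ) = [ - 10,  -  9, - 8, - 7, - 5, - 2, - 1, 5.62, 6,7]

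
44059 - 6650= 37409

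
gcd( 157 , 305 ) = 1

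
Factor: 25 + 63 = 2^3 * 11^1 = 88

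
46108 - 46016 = 92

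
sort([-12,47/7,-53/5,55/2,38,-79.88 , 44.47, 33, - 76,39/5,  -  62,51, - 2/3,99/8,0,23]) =[ - 79.88, - 76,- 62, -12, - 53/5,-2/3,  0,47/7, 39/5,99/8,23,55/2,33, 38,44.47,51 ]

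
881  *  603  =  531243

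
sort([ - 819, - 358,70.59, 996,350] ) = [ - 819, - 358, 70.59,350, 996 ]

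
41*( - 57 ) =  - 2337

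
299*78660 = 23519340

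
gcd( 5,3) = 1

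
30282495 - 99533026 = -69250531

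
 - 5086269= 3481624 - 8567893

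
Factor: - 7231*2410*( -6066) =105710422860 = 2^2*3^2 * 5^1*7^1*241^1*337^1*1033^1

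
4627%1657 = 1313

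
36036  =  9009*4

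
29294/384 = 76 + 55/192 =76.29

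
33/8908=33/8908=0.00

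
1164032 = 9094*128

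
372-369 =3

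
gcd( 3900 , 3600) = 300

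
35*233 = 8155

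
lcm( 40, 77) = 3080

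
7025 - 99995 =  - 92970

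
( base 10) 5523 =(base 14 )2027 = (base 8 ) 12623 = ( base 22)B91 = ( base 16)1593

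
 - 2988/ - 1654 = 1494/827= 1.81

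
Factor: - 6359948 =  - 2^2*7^1*197^1*1153^1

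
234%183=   51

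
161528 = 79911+81617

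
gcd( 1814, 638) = 2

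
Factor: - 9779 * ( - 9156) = 89536524 = 2^2* 3^1 * 7^2  *11^1*109^1*127^1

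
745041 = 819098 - 74057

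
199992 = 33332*6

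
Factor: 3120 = 2^4*3^1*5^1*13^1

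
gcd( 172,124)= 4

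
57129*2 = 114258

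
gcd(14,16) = 2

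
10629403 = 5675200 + 4954203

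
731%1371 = 731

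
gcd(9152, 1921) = 1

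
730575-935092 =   -  204517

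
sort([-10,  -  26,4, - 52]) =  [ - 52,-26,  -  10, 4]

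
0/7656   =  0 = 0.00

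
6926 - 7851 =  - 925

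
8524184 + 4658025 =13182209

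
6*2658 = 15948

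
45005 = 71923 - 26918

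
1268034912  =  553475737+714559175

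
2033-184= 1849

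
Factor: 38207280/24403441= 2^4 *3^1 * 5^1 * 397^1*401^1*24403441^( - 1) 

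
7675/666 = 11 + 349/666=11.52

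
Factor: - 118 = - 2^1*59^1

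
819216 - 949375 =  - 130159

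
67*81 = 5427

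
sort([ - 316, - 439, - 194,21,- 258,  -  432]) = [ - 439, - 432, - 316, - 258 , -194,21]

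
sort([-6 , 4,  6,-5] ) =[ - 6, - 5 , 4 , 6 ] 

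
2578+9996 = 12574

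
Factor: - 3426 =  - 2^1*3^1*571^1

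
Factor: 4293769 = 29^1 * 148061^1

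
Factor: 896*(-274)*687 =-168661248 =- 2^8*3^1*7^1*137^1*229^1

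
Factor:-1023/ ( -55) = 93/5 = 3^1 * 5^(-1)*31^1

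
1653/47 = 35 + 8/47 = 35.17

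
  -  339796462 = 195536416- 535332878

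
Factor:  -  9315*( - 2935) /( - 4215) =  - 3^3 * 5^1*23^1 *281^ ( -1)*587^1=- 1822635/281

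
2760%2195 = 565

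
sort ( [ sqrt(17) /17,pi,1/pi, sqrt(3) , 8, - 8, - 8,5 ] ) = [ - 8, - 8, sqrt( 17 ) /17, 1/pi,sqrt ( 3 ), pi,5,8]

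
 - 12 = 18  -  30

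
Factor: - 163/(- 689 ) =13^( - 1 )*53^( - 1)*163^1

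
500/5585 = 100/1117 = 0.09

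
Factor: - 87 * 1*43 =  -  3741=-3^1*29^1* 43^1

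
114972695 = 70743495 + 44229200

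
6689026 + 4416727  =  11105753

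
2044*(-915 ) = - 1870260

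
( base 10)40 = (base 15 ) 2a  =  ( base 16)28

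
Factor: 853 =853^1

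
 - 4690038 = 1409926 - 6099964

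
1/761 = 1/761=0.00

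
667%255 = 157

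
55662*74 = 4118988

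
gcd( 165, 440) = 55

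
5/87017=5/87017  =  0.00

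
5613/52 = 107 + 49/52 = 107.94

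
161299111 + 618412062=779711173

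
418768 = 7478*56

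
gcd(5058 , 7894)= 2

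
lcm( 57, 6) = 114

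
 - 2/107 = - 2/107 = - 0.02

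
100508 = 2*50254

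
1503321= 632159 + 871162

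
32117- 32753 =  - 636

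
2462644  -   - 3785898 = 6248542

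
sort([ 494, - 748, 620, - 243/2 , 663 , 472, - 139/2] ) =[- 748, - 243/2,  -  139/2,472, 494, 620,663]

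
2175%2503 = 2175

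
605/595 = 1+2/119=1.02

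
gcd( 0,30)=30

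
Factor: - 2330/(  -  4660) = 1/2 = 2^(  -  1 ) 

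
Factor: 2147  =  19^1*113^1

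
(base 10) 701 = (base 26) 10P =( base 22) 19j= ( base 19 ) 1hh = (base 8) 1275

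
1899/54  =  211/6 = 35.17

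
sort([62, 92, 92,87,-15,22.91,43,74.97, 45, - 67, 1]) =[ - 67, - 15, 1,  22.91,43,45, 62,74.97,87, 92, 92] 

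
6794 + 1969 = 8763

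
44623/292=44623/292  =  152.82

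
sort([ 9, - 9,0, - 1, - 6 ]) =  [ - 9, - 6,  -  1,  0,9] 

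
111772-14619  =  97153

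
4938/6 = 823 = 823.00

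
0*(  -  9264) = 0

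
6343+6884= 13227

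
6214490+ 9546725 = 15761215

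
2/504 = 1/252 = 0.00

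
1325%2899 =1325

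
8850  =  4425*2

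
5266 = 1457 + 3809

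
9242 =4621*2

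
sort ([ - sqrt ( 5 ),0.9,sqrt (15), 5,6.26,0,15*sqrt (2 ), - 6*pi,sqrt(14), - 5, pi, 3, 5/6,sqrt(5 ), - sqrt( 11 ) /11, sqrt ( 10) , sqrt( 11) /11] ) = [ - 6*pi,  -  5 , - sqrt( 5 ), - sqrt(11 )/11,0, sqrt( 11) /11,5/6,  0.9,sqrt( 5 ), 3, pi, sqrt( 10), sqrt (14), sqrt(15 ),5,6.26 , 15 * sqrt( 2 )]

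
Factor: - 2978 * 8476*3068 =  - 2^5*13^2*59^1*163^1 * 1489^1 = - 77441007904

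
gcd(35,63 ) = 7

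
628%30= 28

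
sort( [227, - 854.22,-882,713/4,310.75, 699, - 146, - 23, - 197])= [  -  882, - 854.22 , - 197, - 146, - 23,  713/4, 227,310.75 , 699]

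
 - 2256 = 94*(  -  24 )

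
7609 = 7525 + 84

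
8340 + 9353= 17693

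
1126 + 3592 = 4718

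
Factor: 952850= 2^1 * 5^2*17^1 *19^1*59^1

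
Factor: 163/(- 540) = -2^ ( -2)*3^( - 3)*5^( - 1)*163^1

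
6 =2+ 4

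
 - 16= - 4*4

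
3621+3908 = 7529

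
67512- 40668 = 26844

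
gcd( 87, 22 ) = 1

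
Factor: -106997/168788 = - 2^ ( - 2)*11^1 *71^1*137^1*42197^(-1) 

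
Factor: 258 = 2^1  *  3^1*43^1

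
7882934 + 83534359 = 91417293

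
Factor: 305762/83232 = 529/144 = 2^( - 4 )*3^( - 2) * 23^2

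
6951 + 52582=59533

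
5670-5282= 388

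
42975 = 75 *573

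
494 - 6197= - 5703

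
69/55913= 3/2431  =  0.00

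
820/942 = 410/471 = 0.87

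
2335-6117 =  -  3782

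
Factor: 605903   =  283^1 * 2141^1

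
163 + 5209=5372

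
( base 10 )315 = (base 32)9R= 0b100111011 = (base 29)AP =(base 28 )b7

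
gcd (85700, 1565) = 5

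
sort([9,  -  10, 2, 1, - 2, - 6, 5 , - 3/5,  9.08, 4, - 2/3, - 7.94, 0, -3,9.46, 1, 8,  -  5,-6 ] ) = [-10, - 7.94, - 6,  -  6, - 5, - 3, - 2, - 2/3 , - 3/5,0,1, 1, 2, 4, 5, 8,  9,  9.08 , 9.46 ]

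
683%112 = 11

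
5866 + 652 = 6518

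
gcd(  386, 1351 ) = 193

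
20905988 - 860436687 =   -  839530699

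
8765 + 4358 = 13123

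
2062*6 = 12372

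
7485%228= 189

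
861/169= 861/169 = 5.09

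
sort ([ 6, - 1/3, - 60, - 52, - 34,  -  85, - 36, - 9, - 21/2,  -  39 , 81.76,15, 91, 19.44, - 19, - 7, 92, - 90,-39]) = [ - 90,- 85,  -  60, - 52, - 39, - 39, - 36, - 34, - 19, - 21/2, - 9, - 7,  -  1/3,  6, 15, 19.44 , 81.76, 91,92 ] 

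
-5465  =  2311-7776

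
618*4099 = 2533182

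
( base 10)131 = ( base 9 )155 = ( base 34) 3t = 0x83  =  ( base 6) 335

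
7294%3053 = 1188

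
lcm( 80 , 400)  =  400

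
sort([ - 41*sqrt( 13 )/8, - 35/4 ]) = [-41*sqrt(13)/8, - 35/4]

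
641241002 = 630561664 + 10679338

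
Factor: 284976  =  2^4*3^2  *  1979^1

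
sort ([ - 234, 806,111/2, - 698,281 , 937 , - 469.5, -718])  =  [ - 718, - 698 , - 469.5, - 234,  111/2 , 281,806  ,  937] 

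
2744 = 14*196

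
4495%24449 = 4495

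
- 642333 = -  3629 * 177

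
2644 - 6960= - 4316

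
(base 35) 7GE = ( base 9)13485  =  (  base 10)9149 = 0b10001110111101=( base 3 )110112212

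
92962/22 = 4225+6/11 = 4225.55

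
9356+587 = 9943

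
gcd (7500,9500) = 500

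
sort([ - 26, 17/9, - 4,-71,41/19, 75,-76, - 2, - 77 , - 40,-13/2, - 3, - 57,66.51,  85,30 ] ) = [ -77, - 76, - 71,-57, - 40, - 26, - 13/2, - 4, - 3, - 2,17/9, 41/19,30,66.51,75,85] 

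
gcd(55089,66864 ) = 3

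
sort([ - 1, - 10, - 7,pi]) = [ - 10, - 7,-1 , pi]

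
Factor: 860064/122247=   2^5 * 3^( - 1)*31^1*47^(-1 )  =  992/141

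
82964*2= 165928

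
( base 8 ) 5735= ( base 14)116D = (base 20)7bh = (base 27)44D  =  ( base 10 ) 3037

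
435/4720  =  87/944 = 0.09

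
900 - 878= 22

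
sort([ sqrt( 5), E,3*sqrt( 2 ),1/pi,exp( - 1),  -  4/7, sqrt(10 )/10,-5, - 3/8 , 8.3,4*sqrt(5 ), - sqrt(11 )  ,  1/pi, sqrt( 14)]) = [ - 5,- sqrt( 11), -4/7,-3/8,sqrt( 10) /10, 1/pi, 1/pi, exp(  -  1),  sqrt (5), E, sqrt(14), 3*sqrt(2) , 8.3, 4 * sqrt( 5 )] 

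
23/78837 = 23/78837= 0.00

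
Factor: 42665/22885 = 371/199 = 7^1* 53^1*199^( - 1)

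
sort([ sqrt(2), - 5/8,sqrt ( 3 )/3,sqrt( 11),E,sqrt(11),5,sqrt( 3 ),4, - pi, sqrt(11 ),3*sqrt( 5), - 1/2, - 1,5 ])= [ - pi,-1 , - 5/8 , - 1/2, sqrt(3)/3,sqrt( 2),sqrt(3 ) , E, sqrt(11 ), sqrt (11 ),sqrt(11), 4,5, 5,3*sqrt( 5) ] 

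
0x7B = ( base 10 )123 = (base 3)11120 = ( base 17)74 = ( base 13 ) 96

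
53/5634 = 53/5634 = 0.01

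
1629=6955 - 5326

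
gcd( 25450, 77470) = 10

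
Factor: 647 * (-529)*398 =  - 136220674 = - 2^1*23^2 * 199^1*647^1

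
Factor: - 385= -5^1*7^1*11^1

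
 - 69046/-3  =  69046/3 = 23015.33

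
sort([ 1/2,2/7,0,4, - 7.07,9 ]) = [- 7.07, 0, 2/7,1/2, 4, 9] 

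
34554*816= 28196064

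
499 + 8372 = 8871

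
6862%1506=838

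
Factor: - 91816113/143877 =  - 30605371/47959 = - 19^1*199^ ( - 1)*241^(  -  1)*1610809^1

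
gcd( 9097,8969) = 1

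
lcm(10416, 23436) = 93744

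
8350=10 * 835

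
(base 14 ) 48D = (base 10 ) 909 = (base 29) 12a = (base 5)12114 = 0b1110001101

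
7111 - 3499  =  3612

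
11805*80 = 944400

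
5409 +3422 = 8831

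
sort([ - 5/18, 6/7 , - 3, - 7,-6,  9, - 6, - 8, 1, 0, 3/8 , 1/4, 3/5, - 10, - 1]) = [-10 ,  -  8, - 7, -6, - 6, - 3, - 1, - 5/18,0, 1/4, 3/8,3/5, 6/7, 1,9] 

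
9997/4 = 2499 + 1/4 = 2499.25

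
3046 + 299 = 3345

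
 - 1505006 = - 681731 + -823275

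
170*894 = 151980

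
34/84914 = 17/42457 = 0.00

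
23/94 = 23/94 = 0.24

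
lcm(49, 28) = 196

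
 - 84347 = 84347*( - 1)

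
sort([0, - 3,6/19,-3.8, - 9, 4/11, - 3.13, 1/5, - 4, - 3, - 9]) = [ - 9, - 9  , - 4 , - 3.8,- 3.13, - 3, - 3, 0 , 1/5, 6/19,4/11]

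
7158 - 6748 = 410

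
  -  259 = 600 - 859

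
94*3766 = 354004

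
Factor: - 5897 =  - 5897^1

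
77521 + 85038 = 162559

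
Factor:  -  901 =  - 17^1*53^1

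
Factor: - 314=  - 2^1 * 157^1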